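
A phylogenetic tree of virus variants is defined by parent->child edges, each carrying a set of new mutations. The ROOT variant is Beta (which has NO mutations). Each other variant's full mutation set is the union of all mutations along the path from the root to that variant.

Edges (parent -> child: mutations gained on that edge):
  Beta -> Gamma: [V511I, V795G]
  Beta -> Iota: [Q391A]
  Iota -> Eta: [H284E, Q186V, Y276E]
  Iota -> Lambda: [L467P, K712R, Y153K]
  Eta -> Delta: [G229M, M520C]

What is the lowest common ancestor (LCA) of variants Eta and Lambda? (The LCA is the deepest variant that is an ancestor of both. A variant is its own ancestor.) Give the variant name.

Answer: Iota

Derivation:
Path from root to Eta: Beta -> Iota -> Eta
  ancestors of Eta: {Beta, Iota, Eta}
Path from root to Lambda: Beta -> Iota -> Lambda
  ancestors of Lambda: {Beta, Iota, Lambda}
Common ancestors: {Beta, Iota}
Walk up from Lambda: Lambda (not in ancestors of Eta), Iota (in ancestors of Eta), Beta (in ancestors of Eta)
Deepest common ancestor (LCA) = Iota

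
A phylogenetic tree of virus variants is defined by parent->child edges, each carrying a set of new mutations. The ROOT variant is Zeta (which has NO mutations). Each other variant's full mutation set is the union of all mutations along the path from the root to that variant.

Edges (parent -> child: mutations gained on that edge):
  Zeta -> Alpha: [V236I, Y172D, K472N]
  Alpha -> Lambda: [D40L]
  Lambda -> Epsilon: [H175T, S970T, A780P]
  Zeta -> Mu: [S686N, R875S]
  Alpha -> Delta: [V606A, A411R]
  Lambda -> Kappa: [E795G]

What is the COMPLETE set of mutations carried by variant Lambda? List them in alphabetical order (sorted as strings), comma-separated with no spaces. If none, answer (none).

Answer: D40L,K472N,V236I,Y172D

Derivation:
At Zeta: gained [] -> total []
At Alpha: gained ['V236I', 'Y172D', 'K472N'] -> total ['K472N', 'V236I', 'Y172D']
At Lambda: gained ['D40L'] -> total ['D40L', 'K472N', 'V236I', 'Y172D']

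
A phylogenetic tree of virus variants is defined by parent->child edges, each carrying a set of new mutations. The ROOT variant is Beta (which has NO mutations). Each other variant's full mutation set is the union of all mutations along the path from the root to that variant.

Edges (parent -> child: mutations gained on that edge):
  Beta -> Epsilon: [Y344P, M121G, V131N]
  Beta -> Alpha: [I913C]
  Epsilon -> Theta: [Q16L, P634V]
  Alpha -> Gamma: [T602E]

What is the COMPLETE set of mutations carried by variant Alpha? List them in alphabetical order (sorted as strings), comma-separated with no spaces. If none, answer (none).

At Beta: gained [] -> total []
At Alpha: gained ['I913C'] -> total ['I913C']

Answer: I913C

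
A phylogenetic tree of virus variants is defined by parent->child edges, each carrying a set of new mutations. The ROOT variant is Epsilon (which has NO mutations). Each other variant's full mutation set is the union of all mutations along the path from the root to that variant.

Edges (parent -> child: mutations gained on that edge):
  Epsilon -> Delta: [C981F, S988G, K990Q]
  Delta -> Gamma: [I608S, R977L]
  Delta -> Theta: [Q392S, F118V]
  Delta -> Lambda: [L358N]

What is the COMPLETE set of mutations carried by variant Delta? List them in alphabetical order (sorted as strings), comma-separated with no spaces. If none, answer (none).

At Epsilon: gained [] -> total []
At Delta: gained ['C981F', 'S988G', 'K990Q'] -> total ['C981F', 'K990Q', 'S988G']

Answer: C981F,K990Q,S988G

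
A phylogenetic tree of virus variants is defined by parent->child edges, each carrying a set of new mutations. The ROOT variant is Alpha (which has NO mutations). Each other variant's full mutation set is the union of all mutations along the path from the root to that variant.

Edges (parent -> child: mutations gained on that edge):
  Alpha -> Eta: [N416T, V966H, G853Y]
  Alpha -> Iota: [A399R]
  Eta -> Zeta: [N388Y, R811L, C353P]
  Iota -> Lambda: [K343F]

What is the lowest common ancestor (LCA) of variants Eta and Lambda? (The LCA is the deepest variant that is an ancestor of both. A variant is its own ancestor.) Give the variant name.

Path from root to Eta: Alpha -> Eta
  ancestors of Eta: {Alpha, Eta}
Path from root to Lambda: Alpha -> Iota -> Lambda
  ancestors of Lambda: {Alpha, Iota, Lambda}
Common ancestors: {Alpha}
Walk up from Lambda: Lambda (not in ancestors of Eta), Iota (not in ancestors of Eta), Alpha (in ancestors of Eta)
Deepest common ancestor (LCA) = Alpha

Answer: Alpha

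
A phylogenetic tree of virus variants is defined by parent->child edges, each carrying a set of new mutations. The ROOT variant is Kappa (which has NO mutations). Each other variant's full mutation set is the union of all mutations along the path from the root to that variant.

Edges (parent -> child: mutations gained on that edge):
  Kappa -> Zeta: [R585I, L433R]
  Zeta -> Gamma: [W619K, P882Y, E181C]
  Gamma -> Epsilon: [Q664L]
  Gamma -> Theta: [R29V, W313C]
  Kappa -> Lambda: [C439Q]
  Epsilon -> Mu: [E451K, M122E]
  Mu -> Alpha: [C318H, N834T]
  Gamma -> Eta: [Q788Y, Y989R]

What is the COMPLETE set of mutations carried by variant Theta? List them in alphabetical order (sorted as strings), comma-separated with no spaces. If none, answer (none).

At Kappa: gained [] -> total []
At Zeta: gained ['R585I', 'L433R'] -> total ['L433R', 'R585I']
At Gamma: gained ['W619K', 'P882Y', 'E181C'] -> total ['E181C', 'L433R', 'P882Y', 'R585I', 'W619K']
At Theta: gained ['R29V', 'W313C'] -> total ['E181C', 'L433R', 'P882Y', 'R29V', 'R585I', 'W313C', 'W619K']

Answer: E181C,L433R,P882Y,R29V,R585I,W313C,W619K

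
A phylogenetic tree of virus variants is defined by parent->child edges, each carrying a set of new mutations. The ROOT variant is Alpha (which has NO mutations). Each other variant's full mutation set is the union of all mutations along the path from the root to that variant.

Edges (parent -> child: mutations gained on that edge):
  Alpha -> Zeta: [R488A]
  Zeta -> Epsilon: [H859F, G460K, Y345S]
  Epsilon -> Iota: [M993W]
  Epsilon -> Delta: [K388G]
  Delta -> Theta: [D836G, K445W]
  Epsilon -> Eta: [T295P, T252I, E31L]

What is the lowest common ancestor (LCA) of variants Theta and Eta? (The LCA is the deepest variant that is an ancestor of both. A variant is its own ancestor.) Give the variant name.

Answer: Epsilon

Derivation:
Path from root to Theta: Alpha -> Zeta -> Epsilon -> Delta -> Theta
  ancestors of Theta: {Alpha, Zeta, Epsilon, Delta, Theta}
Path from root to Eta: Alpha -> Zeta -> Epsilon -> Eta
  ancestors of Eta: {Alpha, Zeta, Epsilon, Eta}
Common ancestors: {Alpha, Zeta, Epsilon}
Walk up from Eta: Eta (not in ancestors of Theta), Epsilon (in ancestors of Theta), Zeta (in ancestors of Theta), Alpha (in ancestors of Theta)
Deepest common ancestor (LCA) = Epsilon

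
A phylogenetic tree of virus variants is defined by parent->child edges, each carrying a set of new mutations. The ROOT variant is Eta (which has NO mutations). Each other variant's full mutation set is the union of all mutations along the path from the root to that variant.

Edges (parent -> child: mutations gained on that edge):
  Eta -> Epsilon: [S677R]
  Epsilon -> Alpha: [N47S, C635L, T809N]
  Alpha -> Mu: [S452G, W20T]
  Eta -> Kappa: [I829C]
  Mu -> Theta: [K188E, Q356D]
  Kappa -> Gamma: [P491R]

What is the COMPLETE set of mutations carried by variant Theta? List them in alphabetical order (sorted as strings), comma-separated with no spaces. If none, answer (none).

At Eta: gained [] -> total []
At Epsilon: gained ['S677R'] -> total ['S677R']
At Alpha: gained ['N47S', 'C635L', 'T809N'] -> total ['C635L', 'N47S', 'S677R', 'T809N']
At Mu: gained ['S452G', 'W20T'] -> total ['C635L', 'N47S', 'S452G', 'S677R', 'T809N', 'W20T']
At Theta: gained ['K188E', 'Q356D'] -> total ['C635L', 'K188E', 'N47S', 'Q356D', 'S452G', 'S677R', 'T809N', 'W20T']

Answer: C635L,K188E,N47S,Q356D,S452G,S677R,T809N,W20T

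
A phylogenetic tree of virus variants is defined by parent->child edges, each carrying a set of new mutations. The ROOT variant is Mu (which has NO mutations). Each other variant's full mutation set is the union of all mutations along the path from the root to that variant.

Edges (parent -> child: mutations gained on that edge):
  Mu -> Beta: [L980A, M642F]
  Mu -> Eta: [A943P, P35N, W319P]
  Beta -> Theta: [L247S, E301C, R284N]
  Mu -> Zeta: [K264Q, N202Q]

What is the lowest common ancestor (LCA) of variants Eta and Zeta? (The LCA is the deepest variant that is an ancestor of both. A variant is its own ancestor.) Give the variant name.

Path from root to Eta: Mu -> Eta
  ancestors of Eta: {Mu, Eta}
Path from root to Zeta: Mu -> Zeta
  ancestors of Zeta: {Mu, Zeta}
Common ancestors: {Mu}
Walk up from Zeta: Zeta (not in ancestors of Eta), Mu (in ancestors of Eta)
Deepest common ancestor (LCA) = Mu

Answer: Mu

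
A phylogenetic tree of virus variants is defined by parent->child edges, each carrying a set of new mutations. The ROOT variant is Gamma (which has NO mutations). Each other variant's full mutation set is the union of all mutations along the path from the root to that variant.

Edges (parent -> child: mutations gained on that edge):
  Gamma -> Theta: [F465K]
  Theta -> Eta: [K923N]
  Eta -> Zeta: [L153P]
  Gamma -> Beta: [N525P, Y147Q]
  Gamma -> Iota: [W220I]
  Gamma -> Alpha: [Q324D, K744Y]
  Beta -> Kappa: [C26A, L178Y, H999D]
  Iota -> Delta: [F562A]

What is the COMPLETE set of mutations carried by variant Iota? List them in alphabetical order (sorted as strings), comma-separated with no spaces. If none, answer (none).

At Gamma: gained [] -> total []
At Iota: gained ['W220I'] -> total ['W220I']

Answer: W220I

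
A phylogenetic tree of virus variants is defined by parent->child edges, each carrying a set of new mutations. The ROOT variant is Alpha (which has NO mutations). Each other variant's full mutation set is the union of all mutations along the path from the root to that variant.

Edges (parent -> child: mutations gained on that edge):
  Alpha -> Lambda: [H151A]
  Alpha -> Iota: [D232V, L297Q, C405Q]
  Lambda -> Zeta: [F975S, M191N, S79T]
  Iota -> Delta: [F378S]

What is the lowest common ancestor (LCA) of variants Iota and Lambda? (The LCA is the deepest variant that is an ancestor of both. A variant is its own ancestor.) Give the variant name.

Answer: Alpha

Derivation:
Path from root to Iota: Alpha -> Iota
  ancestors of Iota: {Alpha, Iota}
Path from root to Lambda: Alpha -> Lambda
  ancestors of Lambda: {Alpha, Lambda}
Common ancestors: {Alpha}
Walk up from Lambda: Lambda (not in ancestors of Iota), Alpha (in ancestors of Iota)
Deepest common ancestor (LCA) = Alpha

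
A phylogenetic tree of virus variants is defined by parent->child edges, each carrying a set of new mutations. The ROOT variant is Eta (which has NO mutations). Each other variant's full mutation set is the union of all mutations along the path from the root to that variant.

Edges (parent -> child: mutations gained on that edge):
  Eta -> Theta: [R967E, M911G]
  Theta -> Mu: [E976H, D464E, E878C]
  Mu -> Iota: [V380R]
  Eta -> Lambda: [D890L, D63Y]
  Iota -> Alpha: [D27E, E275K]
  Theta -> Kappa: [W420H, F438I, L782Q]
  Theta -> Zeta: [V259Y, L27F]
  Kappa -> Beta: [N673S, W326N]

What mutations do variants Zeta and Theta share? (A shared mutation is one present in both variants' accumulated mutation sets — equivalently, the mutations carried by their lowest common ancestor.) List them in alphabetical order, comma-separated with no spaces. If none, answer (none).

Accumulating mutations along path to Zeta:
  At Eta: gained [] -> total []
  At Theta: gained ['R967E', 'M911G'] -> total ['M911G', 'R967E']
  At Zeta: gained ['V259Y', 'L27F'] -> total ['L27F', 'M911G', 'R967E', 'V259Y']
Mutations(Zeta) = ['L27F', 'M911G', 'R967E', 'V259Y']
Accumulating mutations along path to Theta:
  At Eta: gained [] -> total []
  At Theta: gained ['R967E', 'M911G'] -> total ['M911G', 'R967E']
Mutations(Theta) = ['M911G', 'R967E']
Intersection: ['L27F', 'M911G', 'R967E', 'V259Y'] ∩ ['M911G', 'R967E'] = ['M911G', 'R967E']

Answer: M911G,R967E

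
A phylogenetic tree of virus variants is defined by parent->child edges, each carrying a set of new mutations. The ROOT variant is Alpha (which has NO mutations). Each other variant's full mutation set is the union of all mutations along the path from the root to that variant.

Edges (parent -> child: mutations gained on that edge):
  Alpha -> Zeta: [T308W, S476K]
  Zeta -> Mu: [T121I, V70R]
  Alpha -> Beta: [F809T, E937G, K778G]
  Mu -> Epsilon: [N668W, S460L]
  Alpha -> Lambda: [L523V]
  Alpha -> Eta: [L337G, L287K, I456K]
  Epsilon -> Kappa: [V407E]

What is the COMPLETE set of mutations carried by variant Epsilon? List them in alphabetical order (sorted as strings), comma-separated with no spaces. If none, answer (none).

At Alpha: gained [] -> total []
At Zeta: gained ['T308W', 'S476K'] -> total ['S476K', 'T308W']
At Mu: gained ['T121I', 'V70R'] -> total ['S476K', 'T121I', 'T308W', 'V70R']
At Epsilon: gained ['N668W', 'S460L'] -> total ['N668W', 'S460L', 'S476K', 'T121I', 'T308W', 'V70R']

Answer: N668W,S460L,S476K,T121I,T308W,V70R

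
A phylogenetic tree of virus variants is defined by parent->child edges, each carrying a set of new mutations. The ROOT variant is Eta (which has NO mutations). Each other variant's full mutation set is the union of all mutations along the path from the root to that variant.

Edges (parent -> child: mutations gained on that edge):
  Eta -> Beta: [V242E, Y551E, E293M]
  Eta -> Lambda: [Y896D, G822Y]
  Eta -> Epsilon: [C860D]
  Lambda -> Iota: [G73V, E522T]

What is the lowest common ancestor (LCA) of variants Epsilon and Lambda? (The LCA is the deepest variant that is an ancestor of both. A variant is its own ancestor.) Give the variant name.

Answer: Eta

Derivation:
Path from root to Epsilon: Eta -> Epsilon
  ancestors of Epsilon: {Eta, Epsilon}
Path from root to Lambda: Eta -> Lambda
  ancestors of Lambda: {Eta, Lambda}
Common ancestors: {Eta}
Walk up from Lambda: Lambda (not in ancestors of Epsilon), Eta (in ancestors of Epsilon)
Deepest common ancestor (LCA) = Eta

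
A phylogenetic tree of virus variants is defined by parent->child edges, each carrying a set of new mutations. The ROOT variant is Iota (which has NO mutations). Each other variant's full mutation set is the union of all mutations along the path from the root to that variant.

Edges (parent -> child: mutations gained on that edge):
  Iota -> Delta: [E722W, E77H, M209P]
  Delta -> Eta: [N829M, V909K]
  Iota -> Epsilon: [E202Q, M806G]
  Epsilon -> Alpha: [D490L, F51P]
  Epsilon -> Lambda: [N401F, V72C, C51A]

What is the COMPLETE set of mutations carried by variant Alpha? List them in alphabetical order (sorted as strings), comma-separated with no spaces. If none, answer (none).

At Iota: gained [] -> total []
At Epsilon: gained ['E202Q', 'M806G'] -> total ['E202Q', 'M806G']
At Alpha: gained ['D490L', 'F51P'] -> total ['D490L', 'E202Q', 'F51P', 'M806G']

Answer: D490L,E202Q,F51P,M806G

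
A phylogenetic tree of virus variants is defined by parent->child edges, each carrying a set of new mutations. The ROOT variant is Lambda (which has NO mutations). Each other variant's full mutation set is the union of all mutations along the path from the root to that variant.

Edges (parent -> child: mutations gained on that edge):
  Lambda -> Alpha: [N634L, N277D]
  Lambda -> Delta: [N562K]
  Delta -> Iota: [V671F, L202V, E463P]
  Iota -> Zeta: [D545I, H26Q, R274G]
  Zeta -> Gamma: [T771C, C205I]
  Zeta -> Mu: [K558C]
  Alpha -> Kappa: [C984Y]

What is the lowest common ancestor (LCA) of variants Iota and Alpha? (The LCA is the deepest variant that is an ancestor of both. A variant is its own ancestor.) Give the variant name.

Path from root to Iota: Lambda -> Delta -> Iota
  ancestors of Iota: {Lambda, Delta, Iota}
Path from root to Alpha: Lambda -> Alpha
  ancestors of Alpha: {Lambda, Alpha}
Common ancestors: {Lambda}
Walk up from Alpha: Alpha (not in ancestors of Iota), Lambda (in ancestors of Iota)
Deepest common ancestor (LCA) = Lambda

Answer: Lambda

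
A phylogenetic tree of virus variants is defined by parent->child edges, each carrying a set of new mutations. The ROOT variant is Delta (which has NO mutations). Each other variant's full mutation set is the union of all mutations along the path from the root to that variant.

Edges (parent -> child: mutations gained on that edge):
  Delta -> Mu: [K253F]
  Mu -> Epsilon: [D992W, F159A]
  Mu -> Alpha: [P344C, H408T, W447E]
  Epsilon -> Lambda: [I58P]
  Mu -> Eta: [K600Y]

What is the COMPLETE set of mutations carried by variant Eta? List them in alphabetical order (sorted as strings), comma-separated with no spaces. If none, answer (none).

At Delta: gained [] -> total []
At Mu: gained ['K253F'] -> total ['K253F']
At Eta: gained ['K600Y'] -> total ['K253F', 'K600Y']

Answer: K253F,K600Y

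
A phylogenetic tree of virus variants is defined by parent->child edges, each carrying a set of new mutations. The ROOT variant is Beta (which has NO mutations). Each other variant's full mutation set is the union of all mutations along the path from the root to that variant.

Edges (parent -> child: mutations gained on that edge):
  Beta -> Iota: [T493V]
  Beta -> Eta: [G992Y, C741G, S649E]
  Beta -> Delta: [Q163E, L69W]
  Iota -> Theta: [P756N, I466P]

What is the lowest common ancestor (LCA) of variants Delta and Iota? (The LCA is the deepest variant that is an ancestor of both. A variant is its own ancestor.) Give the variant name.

Path from root to Delta: Beta -> Delta
  ancestors of Delta: {Beta, Delta}
Path from root to Iota: Beta -> Iota
  ancestors of Iota: {Beta, Iota}
Common ancestors: {Beta}
Walk up from Iota: Iota (not in ancestors of Delta), Beta (in ancestors of Delta)
Deepest common ancestor (LCA) = Beta

Answer: Beta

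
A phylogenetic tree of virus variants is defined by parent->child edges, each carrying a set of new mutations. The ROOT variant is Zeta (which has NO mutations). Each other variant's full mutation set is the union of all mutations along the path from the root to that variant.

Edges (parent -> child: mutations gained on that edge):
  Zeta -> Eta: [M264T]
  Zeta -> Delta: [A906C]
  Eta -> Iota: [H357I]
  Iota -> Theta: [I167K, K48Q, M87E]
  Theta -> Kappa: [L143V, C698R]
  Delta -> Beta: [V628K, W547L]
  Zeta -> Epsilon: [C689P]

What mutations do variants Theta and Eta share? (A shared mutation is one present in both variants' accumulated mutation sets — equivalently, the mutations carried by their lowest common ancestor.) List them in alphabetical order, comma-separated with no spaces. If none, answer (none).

Answer: M264T

Derivation:
Accumulating mutations along path to Theta:
  At Zeta: gained [] -> total []
  At Eta: gained ['M264T'] -> total ['M264T']
  At Iota: gained ['H357I'] -> total ['H357I', 'M264T']
  At Theta: gained ['I167K', 'K48Q', 'M87E'] -> total ['H357I', 'I167K', 'K48Q', 'M264T', 'M87E']
Mutations(Theta) = ['H357I', 'I167K', 'K48Q', 'M264T', 'M87E']
Accumulating mutations along path to Eta:
  At Zeta: gained [] -> total []
  At Eta: gained ['M264T'] -> total ['M264T']
Mutations(Eta) = ['M264T']
Intersection: ['H357I', 'I167K', 'K48Q', 'M264T', 'M87E'] ∩ ['M264T'] = ['M264T']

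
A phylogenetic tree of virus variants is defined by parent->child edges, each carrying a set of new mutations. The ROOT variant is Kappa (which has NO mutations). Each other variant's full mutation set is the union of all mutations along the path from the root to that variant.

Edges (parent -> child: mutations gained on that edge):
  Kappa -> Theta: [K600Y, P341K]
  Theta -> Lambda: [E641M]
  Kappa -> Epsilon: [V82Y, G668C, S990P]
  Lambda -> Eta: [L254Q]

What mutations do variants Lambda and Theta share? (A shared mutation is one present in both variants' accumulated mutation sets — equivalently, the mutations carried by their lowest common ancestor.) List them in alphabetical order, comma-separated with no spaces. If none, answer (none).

Answer: K600Y,P341K

Derivation:
Accumulating mutations along path to Lambda:
  At Kappa: gained [] -> total []
  At Theta: gained ['K600Y', 'P341K'] -> total ['K600Y', 'P341K']
  At Lambda: gained ['E641M'] -> total ['E641M', 'K600Y', 'P341K']
Mutations(Lambda) = ['E641M', 'K600Y', 'P341K']
Accumulating mutations along path to Theta:
  At Kappa: gained [] -> total []
  At Theta: gained ['K600Y', 'P341K'] -> total ['K600Y', 'P341K']
Mutations(Theta) = ['K600Y', 'P341K']
Intersection: ['E641M', 'K600Y', 'P341K'] ∩ ['K600Y', 'P341K'] = ['K600Y', 'P341K']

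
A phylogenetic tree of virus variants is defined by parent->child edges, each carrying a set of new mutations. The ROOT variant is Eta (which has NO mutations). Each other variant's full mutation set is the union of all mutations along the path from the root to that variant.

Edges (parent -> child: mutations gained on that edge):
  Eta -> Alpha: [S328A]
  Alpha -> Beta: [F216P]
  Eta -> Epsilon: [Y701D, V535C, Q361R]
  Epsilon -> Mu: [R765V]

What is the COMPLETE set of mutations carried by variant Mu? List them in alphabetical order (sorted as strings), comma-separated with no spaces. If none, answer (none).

Answer: Q361R,R765V,V535C,Y701D

Derivation:
At Eta: gained [] -> total []
At Epsilon: gained ['Y701D', 'V535C', 'Q361R'] -> total ['Q361R', 'V535C', 'Y701D']
At Mu: gained ['R765V'] -> total ['Q361R', 'R765V', 'V535C', 'Y701D']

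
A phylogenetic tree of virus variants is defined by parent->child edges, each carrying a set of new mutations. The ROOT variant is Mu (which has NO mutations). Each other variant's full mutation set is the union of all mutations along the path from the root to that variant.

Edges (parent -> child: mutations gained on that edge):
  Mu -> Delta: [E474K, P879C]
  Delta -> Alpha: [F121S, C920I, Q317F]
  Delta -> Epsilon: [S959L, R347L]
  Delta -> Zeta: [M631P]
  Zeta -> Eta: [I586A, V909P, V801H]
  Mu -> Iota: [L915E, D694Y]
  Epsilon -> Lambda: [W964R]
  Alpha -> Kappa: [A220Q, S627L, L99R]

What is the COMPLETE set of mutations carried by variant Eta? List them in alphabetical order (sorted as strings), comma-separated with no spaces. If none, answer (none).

At Mu: gained [] -> total []
At Delta: gained ['E474K', 'P879C'] -> total ['E474K', 'P879C']
At Zeta: gained ['M631P'] -> total ['E474K', 'M631P', 'P879C']
At Eta: gained ['I586A', 'V909P', 'V801H'] -> total ['E474K', 'I586A', 'M631P', 'P879C', 'V801H', 'V909P']

Answer: E474K,I586A,M631P,P879C,V801H,V909P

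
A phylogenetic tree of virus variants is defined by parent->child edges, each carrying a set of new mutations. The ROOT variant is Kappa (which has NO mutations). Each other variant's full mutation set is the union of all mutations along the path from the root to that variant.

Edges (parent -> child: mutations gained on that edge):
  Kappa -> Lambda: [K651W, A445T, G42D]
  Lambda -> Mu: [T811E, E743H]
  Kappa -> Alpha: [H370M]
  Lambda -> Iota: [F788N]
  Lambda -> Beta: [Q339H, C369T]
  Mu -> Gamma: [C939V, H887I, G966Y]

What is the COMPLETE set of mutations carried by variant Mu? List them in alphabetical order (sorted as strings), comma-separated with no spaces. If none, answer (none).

Answer: A445T,E743H,G42D,K651W,T811E

Derivation:
At Kappa: gained [] -> total []
At Lambda: gained ['K651W', 'A445T', 'G42D'] -> total ['A445T', 'G42D', 'K651W']
At Mu: gained ['T811E', 'E743H'] -> total ['A445T', 'E743H', 'G42D', 'K651W', 'T811E']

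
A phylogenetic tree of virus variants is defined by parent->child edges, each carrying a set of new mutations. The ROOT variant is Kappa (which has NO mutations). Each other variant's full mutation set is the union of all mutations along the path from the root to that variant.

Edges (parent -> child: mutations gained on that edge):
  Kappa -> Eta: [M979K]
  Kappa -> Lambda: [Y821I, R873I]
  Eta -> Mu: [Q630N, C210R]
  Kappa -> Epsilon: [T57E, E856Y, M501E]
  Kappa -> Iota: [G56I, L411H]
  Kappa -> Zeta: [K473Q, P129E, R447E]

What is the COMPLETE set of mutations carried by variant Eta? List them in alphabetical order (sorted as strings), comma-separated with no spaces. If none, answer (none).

Answer: M979K

Derivation:
At Kappa: gained [] -> total []
At Eta: gained ['M979K'] -> total ['M979K']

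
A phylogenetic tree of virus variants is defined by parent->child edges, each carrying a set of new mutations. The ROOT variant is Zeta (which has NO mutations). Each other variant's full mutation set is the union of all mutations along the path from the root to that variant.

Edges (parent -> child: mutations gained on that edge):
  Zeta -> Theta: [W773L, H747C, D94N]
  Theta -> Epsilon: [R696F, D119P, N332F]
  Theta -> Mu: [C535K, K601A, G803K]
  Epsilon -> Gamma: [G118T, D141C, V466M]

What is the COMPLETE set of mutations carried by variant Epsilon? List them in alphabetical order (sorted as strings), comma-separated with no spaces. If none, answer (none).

At Zeta: gained [] -> total []
At Theta: gained ['W773L', 'H747C', 'D94N'] -> total ['D94N', 'H747C', 'W773L']
At Epsilon: gained ['R696F', 'D119P', 'N332F'] -> total ['D119P', 'D94N', 'H747C', 'N332F', 'R696F', 'W773L']

Answer: D119P,D94N,H747C,N332F,R696F,W773L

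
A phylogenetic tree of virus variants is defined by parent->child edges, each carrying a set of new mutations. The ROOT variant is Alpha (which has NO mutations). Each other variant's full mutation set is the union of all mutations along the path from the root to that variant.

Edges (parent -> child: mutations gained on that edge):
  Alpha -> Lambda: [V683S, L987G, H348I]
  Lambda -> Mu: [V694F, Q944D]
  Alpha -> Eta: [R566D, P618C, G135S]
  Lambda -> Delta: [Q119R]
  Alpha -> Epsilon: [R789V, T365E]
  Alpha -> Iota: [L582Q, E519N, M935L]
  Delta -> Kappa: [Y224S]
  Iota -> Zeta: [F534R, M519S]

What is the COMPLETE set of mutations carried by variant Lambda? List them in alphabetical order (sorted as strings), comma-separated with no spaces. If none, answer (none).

Answer: H348I,L987G,V683S

Derivation:
At Alpha: gained [] -> total []
At Lambda: gained ['V683S', 'L987G', 'H348I'] -> total ['H348I', 'L987G', 'V683S']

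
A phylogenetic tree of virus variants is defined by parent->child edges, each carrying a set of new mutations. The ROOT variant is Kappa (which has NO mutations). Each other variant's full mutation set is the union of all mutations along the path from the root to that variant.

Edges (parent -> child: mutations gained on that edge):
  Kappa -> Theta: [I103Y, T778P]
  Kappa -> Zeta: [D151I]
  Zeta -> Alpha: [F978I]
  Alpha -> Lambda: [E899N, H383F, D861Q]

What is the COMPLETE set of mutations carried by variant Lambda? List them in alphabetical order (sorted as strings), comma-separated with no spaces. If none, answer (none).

At Kappa: gained [] -> total []
At Zeta: gained ['D151I'] -> total ['D151I']
At Alpha: gained ['F978I'] -> total ['D151I', 'F978I']
At Lambda: gained ['E899N', 'H383F', 'D861Q'] -> total ['D151I', 'D861Q', 'E899N', 'F978I', 'H383F']

Answer: D151I,D861Q,E899N,F978I,H383F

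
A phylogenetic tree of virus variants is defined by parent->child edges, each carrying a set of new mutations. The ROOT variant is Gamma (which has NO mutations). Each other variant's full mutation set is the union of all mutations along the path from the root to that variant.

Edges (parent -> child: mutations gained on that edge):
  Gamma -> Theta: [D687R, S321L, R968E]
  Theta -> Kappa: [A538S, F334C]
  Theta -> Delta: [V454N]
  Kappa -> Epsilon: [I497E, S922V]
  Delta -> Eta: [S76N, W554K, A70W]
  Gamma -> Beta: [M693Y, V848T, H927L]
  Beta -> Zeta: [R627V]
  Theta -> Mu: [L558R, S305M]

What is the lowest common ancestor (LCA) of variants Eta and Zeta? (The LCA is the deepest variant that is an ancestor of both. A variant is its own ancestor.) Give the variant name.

Answer: Gamma

Derivation:
Path from root to Eta: Gamma -> Theta -> Delta -> Eta
  ancestors of Eta: {Gamma, Theta, Delta, Eta}
Path from root to Zeta: Gamma -> Beta -> Zeta
  ancestors of Zeta: {Gamma, Beta, Zeta}
Common ancestors: {Gamma}
Walk up from Zeta: Zeta (not in ancestors of Eta), Beta (not in ancestors of Eta), Gamma (in ancestors of Eta)
Deepest common ancestor (LCA) = Gamma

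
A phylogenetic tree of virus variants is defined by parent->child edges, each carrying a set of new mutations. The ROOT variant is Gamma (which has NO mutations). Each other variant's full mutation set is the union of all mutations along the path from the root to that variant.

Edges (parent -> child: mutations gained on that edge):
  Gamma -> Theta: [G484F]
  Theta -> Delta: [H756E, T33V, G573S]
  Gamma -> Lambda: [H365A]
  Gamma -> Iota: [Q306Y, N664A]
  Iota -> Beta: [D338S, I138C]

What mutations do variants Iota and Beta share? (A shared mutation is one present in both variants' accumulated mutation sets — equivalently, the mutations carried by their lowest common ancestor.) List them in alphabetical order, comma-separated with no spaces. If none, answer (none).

Answer: N664A,Q306Y

Derivation:
Accumulating mutations along path to Iota:
  At Gamma: gained [] -> total []
  At Iota: gained ['Q306Y', 'N664A'] -> total ['N664A', 'Q306Y']
Mutations(Iota) = ['N664A', 'Q306Y']
Accumulating mutations along path to Beta:
  At Gamma: gained [] -> total []
  At Iota: gained ['Q306Y', 'N664A'] -> total ['N664A', 'Q306Y']
  At Beta: gained ['D338S', 'I138C'] -> total ['D338S', 'I138C', 'N664A', 'Q306Y']
Mutations(Beta) = ['D338S', 'I138C', 'N664A', 'Q306Y']
Intersection: ['N664A', 'Q306Y'] ∩ ['D338S', 'I138C', 'N664A', 'Q306Y'] = ['N664A', 'Q306Y']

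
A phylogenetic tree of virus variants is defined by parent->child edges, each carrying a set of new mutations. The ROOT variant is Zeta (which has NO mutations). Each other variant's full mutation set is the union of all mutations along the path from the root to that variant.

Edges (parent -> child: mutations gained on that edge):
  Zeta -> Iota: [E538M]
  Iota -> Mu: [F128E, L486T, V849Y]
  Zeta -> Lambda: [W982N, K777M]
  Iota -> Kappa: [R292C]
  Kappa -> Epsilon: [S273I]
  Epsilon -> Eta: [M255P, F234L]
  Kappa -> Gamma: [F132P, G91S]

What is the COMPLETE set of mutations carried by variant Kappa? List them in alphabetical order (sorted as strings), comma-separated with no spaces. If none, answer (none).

At Zeta: gained [] -> total []
At Iota: gained ['E538M'] -> total ['E538M']
At Kappa: gained ['R292C'] -> total ['E538M', 'R292C']

Answer: E538M,R292C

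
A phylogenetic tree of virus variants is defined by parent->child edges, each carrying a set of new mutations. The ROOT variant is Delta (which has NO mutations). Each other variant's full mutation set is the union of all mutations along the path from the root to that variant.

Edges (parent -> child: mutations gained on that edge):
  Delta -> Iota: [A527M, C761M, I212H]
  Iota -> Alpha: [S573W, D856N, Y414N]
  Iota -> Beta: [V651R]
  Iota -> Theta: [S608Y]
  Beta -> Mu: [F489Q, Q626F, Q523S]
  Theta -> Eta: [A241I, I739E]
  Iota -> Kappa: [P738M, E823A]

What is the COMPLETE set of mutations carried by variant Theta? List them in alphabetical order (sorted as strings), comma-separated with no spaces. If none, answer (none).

At Delta: gained [] -> total []
At Iota: gained ['A527M', 'C761M', 'I212H'] -> total ['A527M', 'C761M', 'I212H']
At Theta: gained ['S608Y'] -> total ['A527M', 'C761M', 'I212H', 'S608Y']

Answer: A527M,C761M,I212H,S608Y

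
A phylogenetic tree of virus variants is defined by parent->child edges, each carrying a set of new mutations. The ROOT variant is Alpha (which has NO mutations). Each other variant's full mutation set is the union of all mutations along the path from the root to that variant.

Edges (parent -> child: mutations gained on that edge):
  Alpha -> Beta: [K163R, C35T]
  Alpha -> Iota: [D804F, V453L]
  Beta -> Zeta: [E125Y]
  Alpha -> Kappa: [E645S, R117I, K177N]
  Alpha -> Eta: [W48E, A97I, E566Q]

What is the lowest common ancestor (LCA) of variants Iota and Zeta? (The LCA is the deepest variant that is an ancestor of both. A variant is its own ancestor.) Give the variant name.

Answer: Alpha

Derivation:
Path from root to Iota: Alpha -> Iota
  ancestors of Iota: {Alpha, Iota}
Path from root to Zeta: Alpha -> Beta -> Zeta
  ancestors of Zeta: {Alpha, Beta, Zeta}
Common ancestors: {Alpha}
Walk up from Zeta: Zeta (not in ancestors of Iota), Beta (not in ancestors of Iota), Alpha (in ancestors of Iota)
Deepest common ancestor (LCA) = Alpha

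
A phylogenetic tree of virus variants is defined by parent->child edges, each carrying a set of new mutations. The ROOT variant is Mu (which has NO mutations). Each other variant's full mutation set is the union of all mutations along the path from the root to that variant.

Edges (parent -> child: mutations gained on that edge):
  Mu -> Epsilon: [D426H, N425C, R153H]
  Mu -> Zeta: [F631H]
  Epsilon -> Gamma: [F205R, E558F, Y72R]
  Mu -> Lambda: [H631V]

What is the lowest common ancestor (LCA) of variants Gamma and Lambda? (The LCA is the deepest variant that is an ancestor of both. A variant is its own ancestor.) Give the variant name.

Answer: Mu

Derivation:
Path from root to Gamma: Mu -> Epsilon -> Gamma
  ancestors of Gamma: {Mu, Epsilon, Gamma}
Path from root to Lambda: Mu -> Lambda
  ancestors of Lambda: {Mu, Lambda}
Common ancestors: {Mu}
Walk up from Lambda: Lambda (not in ancestors of Gamma), Mu (in ancestors of Gamma)
Deepest common ancestor (LCA) = Mu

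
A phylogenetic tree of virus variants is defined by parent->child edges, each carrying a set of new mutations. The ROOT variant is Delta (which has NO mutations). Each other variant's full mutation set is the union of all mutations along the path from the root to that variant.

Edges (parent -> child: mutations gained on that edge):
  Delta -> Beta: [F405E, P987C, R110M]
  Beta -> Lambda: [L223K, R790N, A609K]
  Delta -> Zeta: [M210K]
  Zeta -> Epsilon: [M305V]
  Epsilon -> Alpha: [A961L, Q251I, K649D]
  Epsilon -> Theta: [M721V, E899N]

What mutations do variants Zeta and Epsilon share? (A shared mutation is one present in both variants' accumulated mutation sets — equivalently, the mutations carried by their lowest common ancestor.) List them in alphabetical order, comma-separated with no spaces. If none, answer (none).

Answer: M210K

Derivation:
Accumulating mutations along path to Zeta:
  At Delta: gained [] -> total []
  At Zeta: gained ['M210K'] -> total ['M210K']
Mutations(Zeta) = ['M210K']
Accumulating mutations along path to Epsilon:
  At Delta: gained [] -> total []
  At Zeta: gained ['M210K'] -> total ['M210K']
  At Epsilon: gained ['M305V'] -> total ['M210K', 'M305V']
Mutations(Epsilon) = ['M210K', 'M305V']
Intersection: ['M210K'] ∩ ['M210K', 'M305V'] = ['M210K']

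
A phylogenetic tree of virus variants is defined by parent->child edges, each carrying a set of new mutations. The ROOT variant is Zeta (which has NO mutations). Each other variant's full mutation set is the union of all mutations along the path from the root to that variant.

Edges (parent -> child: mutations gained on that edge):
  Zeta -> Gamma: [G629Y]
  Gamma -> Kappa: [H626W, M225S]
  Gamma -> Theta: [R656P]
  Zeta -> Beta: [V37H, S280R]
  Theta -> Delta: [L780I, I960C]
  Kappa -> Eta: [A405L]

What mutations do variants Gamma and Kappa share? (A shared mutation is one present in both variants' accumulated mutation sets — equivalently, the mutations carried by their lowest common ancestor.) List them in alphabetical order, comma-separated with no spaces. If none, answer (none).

Answer: G629Y

Derivation:
Accumulating mutations along path to Gamma:
  At Zeta: gained [] -> total []
  At Gamma: gained ['G629Y'] -> total ['G629Y']
Mutations(Gamma) = ['G629Y']
Accumulating mutations along path to Kappa:
  At Zeta: gained [] -> total []
  At Gamma: gained ['G629Y'] -> total ['G629Y']
  At Kappa: gained ['H626W', 'M225S'] -> total ['G629Y', 'H626W', 'M225S']
Mutations(Kappa) = ['G629Y', 'H626W', 'M225S']
Intersection: ['G629Y'] ∩ ['G629Y', 'H626W', 'M225S'] = ['G629Y']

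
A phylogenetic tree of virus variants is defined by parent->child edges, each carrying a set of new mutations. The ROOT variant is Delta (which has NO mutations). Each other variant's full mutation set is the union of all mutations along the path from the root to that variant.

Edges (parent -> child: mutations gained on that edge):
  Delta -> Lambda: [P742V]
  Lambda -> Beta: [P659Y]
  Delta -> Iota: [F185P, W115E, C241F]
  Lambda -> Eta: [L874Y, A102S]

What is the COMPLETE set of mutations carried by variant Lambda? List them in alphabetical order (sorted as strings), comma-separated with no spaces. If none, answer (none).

At Delta: gained [] -> total []
At Lambda: gained ['P742V'] -> total ['P742V']

Answer: P742V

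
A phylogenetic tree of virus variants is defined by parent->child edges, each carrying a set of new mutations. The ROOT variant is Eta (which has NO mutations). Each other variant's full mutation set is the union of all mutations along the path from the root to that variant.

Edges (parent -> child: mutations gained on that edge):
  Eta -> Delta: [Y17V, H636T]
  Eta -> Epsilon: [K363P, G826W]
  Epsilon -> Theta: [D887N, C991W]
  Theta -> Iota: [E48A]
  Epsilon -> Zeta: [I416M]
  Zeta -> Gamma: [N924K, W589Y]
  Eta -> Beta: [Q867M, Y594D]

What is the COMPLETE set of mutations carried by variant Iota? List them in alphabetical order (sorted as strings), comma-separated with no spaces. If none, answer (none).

Answer: C991W,D887N,E48A,G826W,K363P

Derivation:
At Eta: gained [] -> total []
At Epsilon: gained ['K363P', 'G826W'] -> total ['G826W', 'K363P']
At Theta: gained ['D887N', 'C991W'] -> total ['C991W', 'D887N', 'G826W', 'K363P']
At Iota: gained ['E48A'] -> total ['C991W', 'D887N', 'E48A', 'G826W', 'K363P']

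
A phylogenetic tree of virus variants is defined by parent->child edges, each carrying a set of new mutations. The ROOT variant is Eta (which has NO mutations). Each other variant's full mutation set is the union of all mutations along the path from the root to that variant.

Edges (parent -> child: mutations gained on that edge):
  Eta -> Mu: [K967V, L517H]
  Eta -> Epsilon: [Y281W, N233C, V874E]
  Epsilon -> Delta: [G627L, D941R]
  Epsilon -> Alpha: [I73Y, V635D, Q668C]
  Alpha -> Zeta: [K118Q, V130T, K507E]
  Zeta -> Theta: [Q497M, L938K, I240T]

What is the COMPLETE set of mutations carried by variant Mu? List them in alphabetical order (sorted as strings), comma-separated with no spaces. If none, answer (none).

Answer: K967V,L517H

Derivation:
At Eta: gained [] -> total []
At Mu: gained ['K967V', 'L517H'] -> total ['K967V', 'L517H']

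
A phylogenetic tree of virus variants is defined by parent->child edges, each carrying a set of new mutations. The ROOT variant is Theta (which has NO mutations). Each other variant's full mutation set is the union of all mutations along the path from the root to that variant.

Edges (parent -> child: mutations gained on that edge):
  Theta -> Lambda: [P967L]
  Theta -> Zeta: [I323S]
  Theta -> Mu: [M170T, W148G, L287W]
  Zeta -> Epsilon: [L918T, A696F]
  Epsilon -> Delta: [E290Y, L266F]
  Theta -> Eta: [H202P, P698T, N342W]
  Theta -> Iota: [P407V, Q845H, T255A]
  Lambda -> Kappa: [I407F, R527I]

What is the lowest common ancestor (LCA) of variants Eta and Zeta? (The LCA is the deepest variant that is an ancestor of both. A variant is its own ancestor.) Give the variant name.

Answer: Theta

Derivation:
Path from root to Eta: Theta -> Eta
  ancestors of Eta: {Theta, Eta}
Path from root to Zeta: Theta -> Zeta
  ancestors of Zeta: {Theta, Zeta}
Common ancestors: {Theta}
Walk up from Zeta: Zeta (not in ancestors of Eta), Theta (in ancestors of Eta)
Deepest common ancestor (LCA) = Theta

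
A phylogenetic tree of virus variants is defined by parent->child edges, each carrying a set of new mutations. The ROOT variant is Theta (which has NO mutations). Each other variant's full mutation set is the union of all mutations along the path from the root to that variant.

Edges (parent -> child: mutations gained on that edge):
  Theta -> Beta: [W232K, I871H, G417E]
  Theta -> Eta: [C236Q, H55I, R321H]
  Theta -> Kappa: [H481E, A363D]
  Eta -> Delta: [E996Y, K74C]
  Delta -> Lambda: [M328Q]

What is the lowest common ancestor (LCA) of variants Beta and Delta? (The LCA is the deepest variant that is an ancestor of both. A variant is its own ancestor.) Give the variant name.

Path from root to Beta: Theta -> Beta
  ancestors of Beta: {Theta, Beta}
Path from root to Delta: Theta -> Eta -> Delta
  ancestors of Delta: {Theta, Eta, Delta}
Common ancestors: {Theta}
Walk up from Delta: Delta (not in ancestors of Beta), Eta (not in ancestors of Beta), Theta (in ancestors of Beta)
Deepest common ancestor (LCA) = Theta

Answer: Theta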